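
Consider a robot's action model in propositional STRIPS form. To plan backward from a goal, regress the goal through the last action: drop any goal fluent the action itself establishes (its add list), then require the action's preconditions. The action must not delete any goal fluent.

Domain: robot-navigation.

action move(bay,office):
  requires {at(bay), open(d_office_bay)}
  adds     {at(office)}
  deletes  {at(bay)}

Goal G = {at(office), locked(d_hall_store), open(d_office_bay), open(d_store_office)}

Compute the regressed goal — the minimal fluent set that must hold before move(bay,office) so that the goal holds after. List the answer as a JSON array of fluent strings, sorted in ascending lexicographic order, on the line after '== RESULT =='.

Regress:
  G ∩ del = {}  (empty — regression defined)
  G \ add = {at(office), locked(d_hall_store), open(d_office_bay), open(d_store_office)} \ {at(office)} = {locked(d_hall_store), open(d_office_bay), open(d_store_office)}
  ∪ pre   = {locked(d_hall_store), open(d_office_bay), open(d_store_office)} ∪ {at(bay), open(d_office_bay)}
          = {at(bay), locked(d_hall_store), open(d_office_bay), open(d_store_office)}

== RESULT ==
["at(bay)", "locked(d_hall_store)", "open(d_office_bay)", "open(d_store_office)"]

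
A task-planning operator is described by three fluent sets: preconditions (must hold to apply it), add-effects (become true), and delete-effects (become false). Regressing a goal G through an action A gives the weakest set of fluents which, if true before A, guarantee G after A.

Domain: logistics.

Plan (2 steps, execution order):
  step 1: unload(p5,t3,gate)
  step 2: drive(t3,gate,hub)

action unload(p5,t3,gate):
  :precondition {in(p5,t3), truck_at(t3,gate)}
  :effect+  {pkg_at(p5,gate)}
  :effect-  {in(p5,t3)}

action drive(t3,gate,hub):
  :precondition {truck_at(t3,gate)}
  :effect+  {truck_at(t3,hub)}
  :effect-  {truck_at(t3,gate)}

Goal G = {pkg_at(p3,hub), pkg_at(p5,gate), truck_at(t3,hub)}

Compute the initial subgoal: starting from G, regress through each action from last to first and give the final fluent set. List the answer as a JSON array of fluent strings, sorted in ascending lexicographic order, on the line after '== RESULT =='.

Work backward from the goal:
  through step 2 (drive(t3,gate,hub)): drop {truck_at(t3,hub)}, keep {pkg_at(p3,hub), pkg_at(p5,gate)}, require {truck_at(t3,gate)}
    → {pkg_at(p3,hub), pkg_at(p5,gate), truck_at(t3,gate)}
  through step 1 (unload(p5,t3,gate)): drop {pkg_at(p5,gate)}, keep {pkg_at(p3,hub), truck_at(t3,gate)}, require {in(p5,t3), truck_at(t3,gate)}
    → {in(p5,t3), pkg_at(p3,hub), truck_at(t3,gate)}

== RESULT ==
["in(p5,t3)", "pkg_at(p3,hub)", "truck_at(t3,gate)"]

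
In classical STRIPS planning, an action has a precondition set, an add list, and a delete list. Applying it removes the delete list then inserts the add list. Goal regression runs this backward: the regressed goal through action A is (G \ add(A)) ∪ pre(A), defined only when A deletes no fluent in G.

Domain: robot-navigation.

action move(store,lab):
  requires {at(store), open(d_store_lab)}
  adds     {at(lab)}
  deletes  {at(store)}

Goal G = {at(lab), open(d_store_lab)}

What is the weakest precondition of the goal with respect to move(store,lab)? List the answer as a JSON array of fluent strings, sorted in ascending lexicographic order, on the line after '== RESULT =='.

Regress:
  G ∩ del = {}  (empty — regression defined)
  G \ add = {at(lab), open(d_store_lab)} \ {at(lab)} = {open(d_store_lab)}
  ∪ pre   = {open(d_store_lab)} ∪ {at(store), open(d_store_lab)}
          = {at(store), open(d_store_lab)}

== RESULT ==
["at(store)", "open(d_store_lab)"]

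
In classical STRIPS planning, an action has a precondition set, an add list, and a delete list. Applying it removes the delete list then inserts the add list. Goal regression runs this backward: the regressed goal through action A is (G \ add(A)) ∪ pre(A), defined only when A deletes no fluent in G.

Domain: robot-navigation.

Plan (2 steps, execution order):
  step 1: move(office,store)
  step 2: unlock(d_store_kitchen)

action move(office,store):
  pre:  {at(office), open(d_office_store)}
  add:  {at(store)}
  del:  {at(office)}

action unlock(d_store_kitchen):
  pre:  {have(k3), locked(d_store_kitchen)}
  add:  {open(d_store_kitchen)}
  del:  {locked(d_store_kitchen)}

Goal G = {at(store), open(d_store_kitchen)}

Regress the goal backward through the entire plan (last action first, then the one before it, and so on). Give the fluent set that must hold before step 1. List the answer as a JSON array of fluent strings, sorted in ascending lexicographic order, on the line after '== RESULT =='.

Regress step by step:
  through step 2 (unlock(d_store_kitchen)): drop {open(d_store_kitchen)}, keep {at(store)}, require {have(k3), locked(d_store_kitchen)}
    → {at(store), have(k3), locked(d_store_kitchen)}
  through step 1 (move(office,store)): drop {at(store)}, keep {have(k3), locked(d_store_kitchen)}, require {at(office), open(d_office_store)}
    → {at(office), have(k3), locked(d_store_kitchen), open(d_office_store)}

== RESULT ==
["at(office)", "have(k3)", "locked(d_store_kitchen)", "open(d_office_store)"]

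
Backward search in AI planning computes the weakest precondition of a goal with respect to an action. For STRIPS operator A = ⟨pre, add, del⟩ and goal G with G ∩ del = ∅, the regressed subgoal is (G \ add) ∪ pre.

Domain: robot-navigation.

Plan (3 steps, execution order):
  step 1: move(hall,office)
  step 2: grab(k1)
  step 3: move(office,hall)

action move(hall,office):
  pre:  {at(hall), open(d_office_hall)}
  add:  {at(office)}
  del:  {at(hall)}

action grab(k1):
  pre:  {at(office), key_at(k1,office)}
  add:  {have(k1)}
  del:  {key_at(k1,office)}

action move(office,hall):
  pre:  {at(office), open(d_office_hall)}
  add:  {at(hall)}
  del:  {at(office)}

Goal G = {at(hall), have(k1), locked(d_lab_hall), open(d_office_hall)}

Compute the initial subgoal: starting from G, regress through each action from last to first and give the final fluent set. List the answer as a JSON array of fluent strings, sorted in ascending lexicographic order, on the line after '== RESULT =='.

Work backward from the goal:
  through step 3 (move(office,hall)): drop {at(hall)}, keep {have(k1), locked(d_lab_hall), open(d_office_hall)}, require {at(office), open(d_office_hall)}
    → {at(office), have(k1), locked(d_lab_hall), open(d_office_hall)}
  through step 2 (grab(k1)): drop {have(k1)}, keep {at(office), locked(d_lab_hall), open(d_office_hall)}, require {at(office), key_at(k1,office)}
    → {at(office), key_at(k1,office), locked(d_lab_hall), open(d_office_hall)}
  through step 1 (move(hall,office)): drop {at(office)}, keep {key_at(k1,office), locked(d_lab_hall), open(d_office_hall)}, require {at(hall), open(d_office_hall)}
    → {at(hall), key_at(k1,office), locked(d_lab_hall), open(d_office_hall)}

== RESULT ==
["at(hall)", "key_at(k1,office)", "locked(d_lab_hall)", "open(d_office_hall)"]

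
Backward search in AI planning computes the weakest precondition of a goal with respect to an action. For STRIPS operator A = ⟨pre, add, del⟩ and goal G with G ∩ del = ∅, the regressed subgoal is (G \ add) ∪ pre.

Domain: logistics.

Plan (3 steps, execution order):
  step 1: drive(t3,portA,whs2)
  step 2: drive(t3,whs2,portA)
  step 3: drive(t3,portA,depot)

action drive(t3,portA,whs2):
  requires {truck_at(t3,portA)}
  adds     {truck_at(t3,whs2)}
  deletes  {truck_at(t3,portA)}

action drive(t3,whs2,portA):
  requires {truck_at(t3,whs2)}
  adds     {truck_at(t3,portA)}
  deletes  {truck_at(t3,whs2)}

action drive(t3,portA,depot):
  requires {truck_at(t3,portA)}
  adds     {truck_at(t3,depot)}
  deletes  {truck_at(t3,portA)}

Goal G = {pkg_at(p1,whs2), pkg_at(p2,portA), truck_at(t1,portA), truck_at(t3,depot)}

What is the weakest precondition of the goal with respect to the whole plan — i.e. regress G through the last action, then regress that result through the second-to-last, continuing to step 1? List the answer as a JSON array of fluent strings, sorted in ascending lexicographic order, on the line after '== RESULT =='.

Work backward from the goal:
  through step 3 (drive(t3,portA,depot)): drop {truck_at(t3,depot)}, keep {pkg_at(p1,whs2), pkg_at(p2,portA), truck_at(t1,portA)}, require {truck_at(t3,portA)}
    → {pkg_at(p1,whs2), pkg_at(p2,portA), truck_at(t1,portA), truck_at(t3,portA)}
  through step 2 (drive(t3,whs2,portA)): drop {truck_at(t3,portA)}, keep {pkg_at(p1,whs2), pkg_at(p2,portA), truck_at(t1,portA)}, require {truck_at(t3,whs2)}
    → {pkg_at(p1,whs2), pkg_at(p2,portA), truck_at(t1,portA), truck_at(t3,whs2)}
  through step 1 (drive(t3,portA,whs2)): drop {truck_at(t3,whs2)}, keep {pkg_at(p1,whs2), pkg_at(p2,portA), truck_at(t1,portA)}, require {truck_at(t3,portA)}
    → {pkg_at(p1,whs2), pkg_at(p2,portA), truck_at(t1,portA), truck_at(t3,portA)}

== RESULT ==
["pkg_at(p1,whs2)", "pkg_at(p2,portA)", "truck_at(t1,portA)", "truck_at(t3,portA)"]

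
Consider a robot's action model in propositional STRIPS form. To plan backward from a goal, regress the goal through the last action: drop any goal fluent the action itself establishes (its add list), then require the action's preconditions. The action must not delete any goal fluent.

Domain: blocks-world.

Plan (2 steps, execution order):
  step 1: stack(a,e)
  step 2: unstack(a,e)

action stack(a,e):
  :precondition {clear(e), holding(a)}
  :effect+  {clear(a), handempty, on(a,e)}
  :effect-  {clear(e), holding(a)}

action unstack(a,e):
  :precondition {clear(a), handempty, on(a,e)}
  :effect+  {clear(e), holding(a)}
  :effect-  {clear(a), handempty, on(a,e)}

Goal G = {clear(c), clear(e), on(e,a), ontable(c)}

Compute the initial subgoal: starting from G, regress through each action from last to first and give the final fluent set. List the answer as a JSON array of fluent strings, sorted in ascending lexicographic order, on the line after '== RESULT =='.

Work backward from the goal:
  through step 2 (unstack(a,e)): drop {clear(e)}, keep {clear(c), on(e,a), ontable(c)}, require {clear(a), handempty, on(a,e)}
    → {clear(a), clear(c), handempty, on(a,e), on(e,a), ontable(c)}
  through step 1 (stack(a,e)): drop {clear(a), handempty, on(a,e)}, keep {clear(c), on(e,a), ontable(c)}, require {clear(e), holding(a)}
    → {clear(c), clear(e), holding(a), on(e,a), ontable(c)}

== RESULT ==
["clear(c)", "clear(e)", "holding(a)", "on(e,a)", "ontable(c)"]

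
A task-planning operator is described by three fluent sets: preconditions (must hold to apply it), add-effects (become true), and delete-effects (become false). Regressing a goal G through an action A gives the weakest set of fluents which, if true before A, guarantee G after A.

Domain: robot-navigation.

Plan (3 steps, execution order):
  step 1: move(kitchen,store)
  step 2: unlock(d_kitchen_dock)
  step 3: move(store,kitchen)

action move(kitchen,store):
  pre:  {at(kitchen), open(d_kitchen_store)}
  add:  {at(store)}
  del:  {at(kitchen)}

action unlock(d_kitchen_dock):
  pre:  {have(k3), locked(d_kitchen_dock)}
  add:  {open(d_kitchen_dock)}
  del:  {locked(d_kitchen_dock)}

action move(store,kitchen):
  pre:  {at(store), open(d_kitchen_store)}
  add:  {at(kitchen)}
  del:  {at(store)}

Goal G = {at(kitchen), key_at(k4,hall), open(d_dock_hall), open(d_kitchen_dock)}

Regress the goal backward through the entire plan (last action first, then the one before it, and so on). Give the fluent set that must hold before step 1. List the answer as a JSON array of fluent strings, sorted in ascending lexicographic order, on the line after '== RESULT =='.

Work backward from the goal:
  through step 3 (move(store,kitchen)): drop {at(kitchen)}, keep {key_at(k4,hall), open(d_dock_hall), open(d_kitchen_dock)}, require {at(store), open(d_kitchen_store)}
    → {at(store), key_at(k4,hall), open(d_dock_hall), open(d_kitchen_dock), open(d_kitchen_store)}
  through step 2 (unlock(d_kitchen_dock)): drop {open(d_kitchen_dock)}, keep {at(store), key_at(k4,hall), open(d_dock_hall), open(d_kitchen_store)}, require {have(k3), locked(d_kitchen_dock)}
    → {at(store), have(k3), key_at(k4,hall), locked(d_kitchen_dock), open(d_dock_hall), open(d_kitchen_store)}
  through step 1 (move(kitchen,store)): drop {at(store)}, keep {have(k3), key_at(k4,hall), locked(d_kitchen_dock), open(d_dock_hall), open(d_kitchen_store)}, require {at(kitchen), open(d_kitchen_store)}
    → {at(kitchen), have(k3), key_at(k4,hall), locked(d_kitchen_dock), open(d_dock_hall), open(d_kitchen_store)}

== RESULT ==
["at(kitchen)", "have(k3)", "key_at(k4,hall)", "locked(d_kitchen_dock)", "open(d_dock_hall)", "open(d_kitchen_store)"]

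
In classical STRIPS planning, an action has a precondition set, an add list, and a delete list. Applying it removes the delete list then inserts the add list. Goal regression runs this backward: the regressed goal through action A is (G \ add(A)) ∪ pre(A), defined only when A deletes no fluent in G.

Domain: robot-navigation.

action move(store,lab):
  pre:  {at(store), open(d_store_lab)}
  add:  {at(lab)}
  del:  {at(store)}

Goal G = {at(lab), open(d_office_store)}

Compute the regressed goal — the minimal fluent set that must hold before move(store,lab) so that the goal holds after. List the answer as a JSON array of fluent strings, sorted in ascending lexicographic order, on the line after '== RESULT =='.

Compute (G \ add) ∪ pre:
  G ∩ del = {}  (empty — regression defined)
  G \ add = {at(lab), open(d_office_store)} \ {at(lab)} = {open(d_office_store)}
  ∪ pre   = {open(d_office_store)} ∪ {at(store), open(d_store_lab)}
          = {at(store), open(d_office_store), open(d_store_lab)}

== RESULT ==
["at(store)", "open(d_office_store)", "open(d_store_lab)"]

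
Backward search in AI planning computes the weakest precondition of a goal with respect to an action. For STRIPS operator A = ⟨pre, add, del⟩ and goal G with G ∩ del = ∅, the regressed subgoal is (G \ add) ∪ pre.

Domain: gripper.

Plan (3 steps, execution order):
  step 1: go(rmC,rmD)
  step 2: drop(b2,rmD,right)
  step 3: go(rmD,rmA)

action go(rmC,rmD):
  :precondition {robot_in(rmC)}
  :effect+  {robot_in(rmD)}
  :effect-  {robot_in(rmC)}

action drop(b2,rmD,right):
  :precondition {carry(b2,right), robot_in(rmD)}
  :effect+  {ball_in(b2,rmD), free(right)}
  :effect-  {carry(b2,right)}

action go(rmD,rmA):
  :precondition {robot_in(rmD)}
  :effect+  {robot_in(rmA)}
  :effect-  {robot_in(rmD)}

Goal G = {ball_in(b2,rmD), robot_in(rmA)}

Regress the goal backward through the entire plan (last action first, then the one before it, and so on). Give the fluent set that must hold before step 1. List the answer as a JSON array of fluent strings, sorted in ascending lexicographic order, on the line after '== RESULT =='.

Regress step by step:
  through step 3 (go(rmD,rmA)): drop {robot_in(rmA)}, keep {ball_in(b2,rmD)}, require {robot_in(rmD)}
    → {ball_in(b2,rmD), robot_in(rmD)}
  through step 2 (drop(b2,rmD,right)): drop {ball_in(b2,rmD)}, keep {robot_in(rmD)}, require {carry(b2,right), robot_in(rmD)}
    → {carry(b2,right), robot_in(rmD)}
  through step 1 (go(rmC,rmD)): drop {robot_in(rmD)}, keep {carry(b2,right)}, require {robot_in(rmC)}
    → {carry(b2,right), robot_in(rmC)}

== RESULT ==
["carry(b2,right)", "robot_in(rmC)"]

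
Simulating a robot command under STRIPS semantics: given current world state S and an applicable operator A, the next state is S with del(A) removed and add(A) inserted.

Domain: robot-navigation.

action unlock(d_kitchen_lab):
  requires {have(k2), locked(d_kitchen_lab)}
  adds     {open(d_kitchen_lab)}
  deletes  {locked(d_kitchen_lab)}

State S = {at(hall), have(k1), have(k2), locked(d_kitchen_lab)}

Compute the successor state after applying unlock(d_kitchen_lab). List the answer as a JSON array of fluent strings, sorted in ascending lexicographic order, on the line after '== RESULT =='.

Compute (S \ del) ∪ add:
  pre ⊆ S: {have(k2), locked(d_kitchen_lab)} ⊆ S  — applicable
  S \ del = {at(hall), have(k1), have(k2)}
  ∪ add   = {at(hall), have(k1), have(k2), open(d_kitchen_lab)}

== RESULT ==
["at(hall)", "have(k1)", "have(k2)", "open(d_kitchen_lab)"]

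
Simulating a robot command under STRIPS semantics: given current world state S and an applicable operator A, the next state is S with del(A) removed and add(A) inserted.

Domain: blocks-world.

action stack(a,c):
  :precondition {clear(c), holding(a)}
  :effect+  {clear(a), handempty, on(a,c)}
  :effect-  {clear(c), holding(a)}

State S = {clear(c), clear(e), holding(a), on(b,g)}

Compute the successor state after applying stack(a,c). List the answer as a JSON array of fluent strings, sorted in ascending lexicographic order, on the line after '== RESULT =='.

Progress:
  pre ⊆ S: {clear(c), holding(a)} ⊆ S  — applicable
  S \ del = {clear(e), on(b,g)}
  ∪ add   = {clear(a), clear(e), handempty, on(a,c), on(b,g)}

== RESULT ==
["clear(a)", "clear(e)", "handempty", "on(a,c)", "on(b,g)"]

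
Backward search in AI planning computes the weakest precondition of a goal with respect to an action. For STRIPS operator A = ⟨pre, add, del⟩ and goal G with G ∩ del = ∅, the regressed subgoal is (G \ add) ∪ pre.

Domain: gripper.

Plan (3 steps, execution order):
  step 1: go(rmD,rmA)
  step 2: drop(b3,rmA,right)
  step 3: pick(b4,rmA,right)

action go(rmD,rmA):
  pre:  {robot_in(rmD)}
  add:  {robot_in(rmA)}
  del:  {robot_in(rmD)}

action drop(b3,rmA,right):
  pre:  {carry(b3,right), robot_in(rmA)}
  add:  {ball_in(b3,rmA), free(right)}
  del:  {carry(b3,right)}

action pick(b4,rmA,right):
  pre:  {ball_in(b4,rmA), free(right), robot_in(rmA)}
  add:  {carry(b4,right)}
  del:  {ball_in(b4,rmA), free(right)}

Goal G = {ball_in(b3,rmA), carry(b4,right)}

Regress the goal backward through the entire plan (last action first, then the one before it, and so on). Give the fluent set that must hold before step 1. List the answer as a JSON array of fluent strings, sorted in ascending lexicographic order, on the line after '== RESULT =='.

Work backward from the goal:
  through step 3 (pick(b4,rmA,right)): drop {carry(b4,right)}, keep {ball_in(b3,rmA)}, require {ball_in(b4,rmA), free(right), robot_in(rmA)}
    → {ball_in(b3,rmA), ball_in(b4,rmA), free(right), robot_in(rmA)}
  through step 2 (drop(b3,rmA,right)): drop {ball_in(b3,rmA), free(right)}, keep {ball_in(b4,rmA), robot_in(rmA)}, require {carry(b3,right), robot_in(rmA)}
    → {ball_in(b4,rmA), carry(b3,right), robot_in(rmA)}
  through step 1 (go(rmD,rmA)): drop {robot_in(rmA)}, keep {ball_in(b4,rmA), carry(b3,right)}, require {robot_in(rmD)}
    → {ball_in(b4,rmA), carry(b3,right), robot_in(rmD)}

== RESULT ==
["ball_in(b4,rmA)", "carry(b3,right)", "robot_in(rmD)"]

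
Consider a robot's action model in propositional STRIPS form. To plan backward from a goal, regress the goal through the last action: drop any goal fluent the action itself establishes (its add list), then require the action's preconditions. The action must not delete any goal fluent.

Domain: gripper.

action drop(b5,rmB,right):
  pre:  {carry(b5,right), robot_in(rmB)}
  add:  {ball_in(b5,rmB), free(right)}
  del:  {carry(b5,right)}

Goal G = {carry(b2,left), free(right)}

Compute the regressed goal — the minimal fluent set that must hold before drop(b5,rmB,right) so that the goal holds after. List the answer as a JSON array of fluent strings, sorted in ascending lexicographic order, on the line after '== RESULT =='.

Compute (G \ add) ∪ pre:
  G ∩ del = {}  (empty — regression defined)
  G \ add = {carry(b2,left), free(right)} \ {ball_in(b5,rmB), free(right)} = {carry(b2,left)}
  ∪ pre   = {carry(b2,left)} ∪ {carry(b5,right), robot_in(rmB)}
          = {carry(b2,left), carry(b5,right), robot_in(rmB)}

== RESULT ==
["carry(b2,left)", "carry(b5,right)", "robot_in(rmB)"]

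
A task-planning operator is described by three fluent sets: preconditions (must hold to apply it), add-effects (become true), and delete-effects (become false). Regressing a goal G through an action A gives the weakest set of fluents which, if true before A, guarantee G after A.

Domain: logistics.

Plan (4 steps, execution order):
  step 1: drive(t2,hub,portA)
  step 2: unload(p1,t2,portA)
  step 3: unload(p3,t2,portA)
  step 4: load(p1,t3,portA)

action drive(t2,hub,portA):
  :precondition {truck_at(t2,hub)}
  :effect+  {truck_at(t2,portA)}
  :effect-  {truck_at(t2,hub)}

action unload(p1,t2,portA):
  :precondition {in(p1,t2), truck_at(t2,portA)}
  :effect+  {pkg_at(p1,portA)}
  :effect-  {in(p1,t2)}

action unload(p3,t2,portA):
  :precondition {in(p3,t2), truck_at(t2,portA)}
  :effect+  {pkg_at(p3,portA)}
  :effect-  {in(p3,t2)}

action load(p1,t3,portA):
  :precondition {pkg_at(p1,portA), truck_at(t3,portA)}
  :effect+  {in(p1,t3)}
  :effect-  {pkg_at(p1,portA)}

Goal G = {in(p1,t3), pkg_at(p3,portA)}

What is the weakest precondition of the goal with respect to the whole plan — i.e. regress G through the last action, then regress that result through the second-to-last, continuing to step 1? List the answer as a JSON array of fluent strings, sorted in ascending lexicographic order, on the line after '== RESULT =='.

Work backward from the goal:
  through step 4 (load(p1,t3,portA)): drop {in(p1,t3)}, keep {pkg_at(p3,portA)}, require {pkg_at(p1,portA), truck_at(t3,portA)}
    → {pkg_at(p1,portA), pkg_at(p3,portA), truck_at(t3,portA)}
  through step 3 (unload(p3,t2,portA)): drop {pkg_at(p3,portA)}, keep {pkg_at(p1,portA), truck_at(t3,portA)}, require {in(p3,t2), truck_at(t2,portA)}
    → {in(p3,t2), pkg_at(p1,portA), truck_at(t2,portA), truck_at(t3,portA)}
  through step 2 (unload(p1,t2,portA)): drop {pkg_at(p1,portA)}, keep {in(p3,t2), truck_at(t2,portA), truck_at(t3,portA)}, require {in(p1,t2), truck_at(t2,portA)}
    → {in(p1,t2), in(p3,t2), truck_at(t2,portA), truck_at(t3,portA)}
  through step 1 (drive(t2,hub,portA)): drop {truck_at(t2,portA)}, keep {in(p1,t2), in(p3,t2), truck_at(t3,portA)}, require {truck_at(t2,hub)}
    → {in(p1,t2), in(p3,t2), truck_at(t2,hub), truck_at(t3,portA)}

== RESULT ==
["in(p1,t2)", "in(p3,t2)", "truck_at(t2,hub)", "truck_at(t3,portA)"]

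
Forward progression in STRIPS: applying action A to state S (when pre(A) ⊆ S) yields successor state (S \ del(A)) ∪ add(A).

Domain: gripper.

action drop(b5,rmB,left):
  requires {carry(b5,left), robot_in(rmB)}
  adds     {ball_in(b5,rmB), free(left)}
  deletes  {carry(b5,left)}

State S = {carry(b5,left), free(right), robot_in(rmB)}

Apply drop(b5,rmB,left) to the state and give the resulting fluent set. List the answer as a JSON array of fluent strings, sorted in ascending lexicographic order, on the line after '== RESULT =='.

Compute (S \ del) ∪ add:
  pre ⊆ S: {carry(b5,left), robot_in(rmB)} ⊆ S  — applicable
  S \ del = {free(right), robot_in(rmB)}
  ∪ add   = {ball_in(b5,rmB), free(left), free(right), robot_in(rmB)}

== RESULT ==
["ball_in(b5,rmB)", "free(left)", "free(right)", "robot_in(rmB)"]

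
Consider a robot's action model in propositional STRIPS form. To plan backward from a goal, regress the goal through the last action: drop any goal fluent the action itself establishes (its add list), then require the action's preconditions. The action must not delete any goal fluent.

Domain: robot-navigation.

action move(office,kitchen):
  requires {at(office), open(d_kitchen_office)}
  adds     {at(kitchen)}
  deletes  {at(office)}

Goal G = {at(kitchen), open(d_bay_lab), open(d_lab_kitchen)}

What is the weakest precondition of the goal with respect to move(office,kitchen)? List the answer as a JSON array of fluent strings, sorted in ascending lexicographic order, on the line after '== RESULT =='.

Compute (G \ add) ∪ pre:
  G ∩ del = {}  (empty — regression defined)
  G \ add = {at(kitchen), open(d_bay_lab), open(d_lab_kitchen)} \ {at(kitchen)} = {open(d_bay_lab), open(d_lab_kitchen)}
  ∪ pre   = {open(d_bay_lab), open(d_lab_kitchen)} ∪ {at(office), open(d_kitchen_office)}
          = {at(office), open(d_bay_lab), open(d_kitchen_office), open(d_lab_kitchen)}

== RESULT ==
["at(office)", "open(d_bay_lab)", "open(d_kitchen_office)", "open(d_lab_kitchen)"]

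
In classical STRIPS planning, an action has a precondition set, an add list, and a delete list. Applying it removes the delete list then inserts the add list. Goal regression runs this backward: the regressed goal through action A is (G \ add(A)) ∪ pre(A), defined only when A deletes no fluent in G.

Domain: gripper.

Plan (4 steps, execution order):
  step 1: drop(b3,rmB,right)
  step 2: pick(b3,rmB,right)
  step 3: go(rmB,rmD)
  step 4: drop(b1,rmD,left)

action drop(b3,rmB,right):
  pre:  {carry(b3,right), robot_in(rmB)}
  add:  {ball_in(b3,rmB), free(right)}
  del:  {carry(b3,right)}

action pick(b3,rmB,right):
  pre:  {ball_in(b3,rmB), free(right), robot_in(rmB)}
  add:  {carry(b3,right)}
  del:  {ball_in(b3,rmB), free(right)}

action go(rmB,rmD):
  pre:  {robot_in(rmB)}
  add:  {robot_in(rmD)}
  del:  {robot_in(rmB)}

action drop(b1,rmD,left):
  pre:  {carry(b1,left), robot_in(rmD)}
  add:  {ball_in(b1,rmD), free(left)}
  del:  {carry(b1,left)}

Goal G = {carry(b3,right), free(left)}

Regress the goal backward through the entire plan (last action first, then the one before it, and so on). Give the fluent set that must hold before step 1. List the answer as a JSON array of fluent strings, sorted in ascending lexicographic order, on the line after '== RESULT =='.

Regress step by step:
  through step 4 (drop(b1,rmD,left)): drop {free(left)}, keep {carry(b3,right)}, require {carry(b1,left), robot_in(rmD)}
    → {carry(b1,left), carry(b3,right), robot_in(rmD)}
  through step 3 (go(rmB,rmD)): drop {robot_in(rmD)}, keep {carry(b1,left), carry(b3,right)}, require {robot_in(rmB)}
    → {carry(b1,left), carry(b3,right), robot_in(rmB)}
  through step 2 (pick(b3,rmB,right)): drop {carry(b3,right)}, keep {carry(b1,left), robot_in(rmB)}, require {ball_in(b3,rmB), free(right), robot_in(rmB)}
    → {ball_in(b3,rmB), carry(b1,left), free(right), robot_in(rmB)}
  through step 1 (drop(b3,rmB,right)): drop {ball_in(b3,rmB), free(right)}, keep {carry(b1,left), robot_in(rmB)}, require {carry(b3,right), robot_in(rmB)}
    → {carry(b1,left), carry(b3,right), robot_in(rmB)}

== RESULT ==
["carry(b1,left)", "carry(b3,right)", "robot_in(rmB)"]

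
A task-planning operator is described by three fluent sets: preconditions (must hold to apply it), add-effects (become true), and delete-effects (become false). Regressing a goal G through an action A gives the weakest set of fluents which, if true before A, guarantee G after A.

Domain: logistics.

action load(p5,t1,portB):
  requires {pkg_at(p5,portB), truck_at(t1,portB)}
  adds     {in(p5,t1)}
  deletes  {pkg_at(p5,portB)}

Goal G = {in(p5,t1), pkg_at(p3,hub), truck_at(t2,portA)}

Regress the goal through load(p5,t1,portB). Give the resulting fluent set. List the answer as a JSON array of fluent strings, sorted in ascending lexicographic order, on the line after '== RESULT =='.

Regress:
  G ∩ del = {}  (empty — regression defined)
  G \ add = {in(p5,t1), pkg_at(p3,hub), truck_at(t2,portA)} \ {in(p5,t1)} = {pkg_at(p3,hub), truck_at(t2,portA)}
  ∪ pre   = {pkg_at(p3,hub), truck_at(t2,portA)} ∪ {pkg_at(p5,portB), truck_at(t1,portB)}
          = {pkg_at(p3,hub), pkg_at(p5,portB), truck_at(t1,portB), truck_at(t2,portA)}

== RESULT ==
["pkg_at(p3,hub)", "pkg_at(p5,portB)", "truck_at(t1,portB)", "truck_at(t2,portA)"]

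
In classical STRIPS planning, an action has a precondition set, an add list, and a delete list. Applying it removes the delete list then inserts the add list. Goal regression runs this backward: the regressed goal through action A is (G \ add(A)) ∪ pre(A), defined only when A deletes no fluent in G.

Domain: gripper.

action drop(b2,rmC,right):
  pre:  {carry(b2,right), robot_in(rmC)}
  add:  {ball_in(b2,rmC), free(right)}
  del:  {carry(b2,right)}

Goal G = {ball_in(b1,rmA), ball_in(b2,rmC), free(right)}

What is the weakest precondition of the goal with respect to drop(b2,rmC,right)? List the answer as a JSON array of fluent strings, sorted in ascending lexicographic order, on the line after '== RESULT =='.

Regress:
  G ∩ del = {}  (empty — regression defined)
  G \ add = {ball_in(b1,rmA), ball_in(b2,rmC), free(right)} \ {ball_in(b2,rmC), free(right)} = {ball_in(b1,rmA)}
  ∪ pre   = {ball_in(b1,rmA)} ∪ {carry(b2,right), robot_in(rmC)}
          = {ball_in(b1,rmA), carry(b2,right), robot_in(rmC)}

== RESULT ==
["ball_in(b1,rmA)", "carry(b2,right)", "robot_in(rmC)"]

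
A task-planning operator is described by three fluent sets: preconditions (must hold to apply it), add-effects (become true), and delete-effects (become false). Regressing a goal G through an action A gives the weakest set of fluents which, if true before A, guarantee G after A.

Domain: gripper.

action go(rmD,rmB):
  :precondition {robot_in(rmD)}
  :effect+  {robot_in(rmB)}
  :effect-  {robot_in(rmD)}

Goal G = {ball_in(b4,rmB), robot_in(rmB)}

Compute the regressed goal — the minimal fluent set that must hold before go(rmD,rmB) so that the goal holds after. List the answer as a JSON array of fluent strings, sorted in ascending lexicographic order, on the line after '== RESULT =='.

Compute (G \ add) ∪ pre:
  G ∩ del = {}  (empty — regression defined)
  G \ add = {ball_in(b4,rmB), robot_in(rmB)} \ {robot_in(rmB)} = {ball_in(b4,rmB)}
  ∪ pre   = {ball_in(b4,rmB)} ∪ {robot_in(rmD)}
          = {ball_in(b4,rmB), robot_in(rmD)}

== RESULT ==
["ball_in(b4,rmB)", "robot_in(rmD)"]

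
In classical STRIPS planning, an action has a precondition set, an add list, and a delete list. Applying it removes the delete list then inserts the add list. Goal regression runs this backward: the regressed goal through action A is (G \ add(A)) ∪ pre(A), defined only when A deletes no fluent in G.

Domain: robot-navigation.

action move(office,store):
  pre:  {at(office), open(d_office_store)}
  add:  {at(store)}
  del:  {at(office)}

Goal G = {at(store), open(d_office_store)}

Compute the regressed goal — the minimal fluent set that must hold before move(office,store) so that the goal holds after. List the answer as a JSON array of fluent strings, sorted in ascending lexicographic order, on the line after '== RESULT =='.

Regress:
  G ∩ del = {}  (empty — regression defined)
  G \ add = {at(store), open(d_office_store)} \ {at(store)} = {open(d_office_store)}
  ∪ pre   = {open(d_office_store)} ∪ {at(office), open(d_office_store)}
          = {at(office), open(d_office_store)}

== RESULT ==
["at(office)", "open(d_office_store)"]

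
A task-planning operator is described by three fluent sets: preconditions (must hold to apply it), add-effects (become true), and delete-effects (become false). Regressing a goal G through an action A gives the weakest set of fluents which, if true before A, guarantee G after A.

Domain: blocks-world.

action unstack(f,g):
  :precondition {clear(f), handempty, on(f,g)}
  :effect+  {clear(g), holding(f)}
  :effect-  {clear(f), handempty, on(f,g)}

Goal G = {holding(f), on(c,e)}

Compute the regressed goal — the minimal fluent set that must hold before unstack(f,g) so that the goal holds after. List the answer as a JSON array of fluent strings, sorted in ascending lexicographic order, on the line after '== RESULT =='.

Compute (G \ add) ∪ pre:
  G ∩ del = {}  (empty — regression defined)
  G \ add = {holding(f), on(c,e)} \ {clear(g), holding(f)} = {on(c,e)}
  ∪ pre   = {on(c,e)} ∪ {clear(f), handempty, on(f,g)}
          = {clear(f), handempty, on(c,e), on(f,g)}

== RESULT ==
["clear(f)", "handempty", "on(c,e)", "on(f,g)"]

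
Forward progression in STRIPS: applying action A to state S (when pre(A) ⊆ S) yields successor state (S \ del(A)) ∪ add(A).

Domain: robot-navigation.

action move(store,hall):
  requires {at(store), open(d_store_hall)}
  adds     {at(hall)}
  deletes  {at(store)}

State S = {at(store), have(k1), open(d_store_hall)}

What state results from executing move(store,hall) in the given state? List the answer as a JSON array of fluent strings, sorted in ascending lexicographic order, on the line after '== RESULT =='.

Progress:
  pre ⊆ S: {at(store), open(d_store_hall)} ⊆ S  — applicable
  S \ del = {have(k1), open(d_store_hall)}
  ∪ add   = {at(hall), have(k1), open(d_store_hall)}

== RESULT ==
["at(hall)", "have(k1)", "open(d_store_hall)"]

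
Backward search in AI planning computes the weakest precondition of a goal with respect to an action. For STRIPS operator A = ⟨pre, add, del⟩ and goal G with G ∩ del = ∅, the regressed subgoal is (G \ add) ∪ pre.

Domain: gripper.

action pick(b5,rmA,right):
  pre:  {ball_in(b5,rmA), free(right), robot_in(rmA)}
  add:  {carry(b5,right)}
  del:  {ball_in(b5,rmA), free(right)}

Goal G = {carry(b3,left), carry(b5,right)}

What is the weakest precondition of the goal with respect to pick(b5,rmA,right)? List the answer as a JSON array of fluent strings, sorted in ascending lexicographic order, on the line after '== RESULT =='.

Compute (G \ add) ∪ pre:
  G ∩ del = {}  (empty — regression defined)
  G \ add = {carry(b3,left), carry(b5,right)} \ {carry(b5,right)} = {carry(b3,left)}
  ∪ pre   = {carry(b3,left)} ∪ {ball_in(b5,rmA), free(right), robot_in(rmA)}
          = {ball_in(b5,rmA), carry(b3,left), free(right), robot_in(rmA)}

== RESULT ==
["ball_in(b5,rmA)", "carry(b3,left)", "free(right)", "robot_in(rmA)"]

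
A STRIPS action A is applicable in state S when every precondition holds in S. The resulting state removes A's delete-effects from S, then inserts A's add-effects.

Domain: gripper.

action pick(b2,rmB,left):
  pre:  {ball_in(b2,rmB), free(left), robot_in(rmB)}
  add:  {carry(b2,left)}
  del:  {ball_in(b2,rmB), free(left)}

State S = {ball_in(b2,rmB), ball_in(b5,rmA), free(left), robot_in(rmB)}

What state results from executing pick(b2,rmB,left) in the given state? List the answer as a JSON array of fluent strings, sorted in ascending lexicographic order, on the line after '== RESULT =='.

Compute (S \ del) ∪ add:
  pre ⊆ S: {ball_in(b2,rmB), free(left), robot_in(rmB)} ⊆ S  — applicable
  S \ del = {ball_in(b5,rmA), robot_in(rmB)}
  ∪ add   = {ball_in(b5,rmA), carry(b2,left), robot_in(rmB)}

== RESULT ==
["ball_in(b5,rmA)", "carry(b2,left)", "robot_in(rmB)"]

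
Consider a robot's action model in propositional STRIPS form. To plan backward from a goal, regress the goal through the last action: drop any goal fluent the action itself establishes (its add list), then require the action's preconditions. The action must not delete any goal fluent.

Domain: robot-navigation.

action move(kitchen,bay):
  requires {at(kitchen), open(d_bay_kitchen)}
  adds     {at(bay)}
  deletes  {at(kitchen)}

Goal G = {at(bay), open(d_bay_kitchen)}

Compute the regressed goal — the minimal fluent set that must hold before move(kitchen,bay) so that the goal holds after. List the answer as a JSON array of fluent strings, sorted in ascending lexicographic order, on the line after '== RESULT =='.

Compute (G \ add) ∪ pre:
  G ∩ del = {}  (empty — regression defined)
  G \ add = {at(bay), open(d_bay_kitchen)} \ {at(bay)} = {open(d_bay_kitchen)}
  ∪ pre   = {open(d_bay_kitchen)} ∪ {at(kitchen), open(d_bay_kitchen)}
          = {at(kitchen), open(d_bay_kitchen)}

== RESULT ==
["at(kitchen)", "open(d_bay_kitchen)"]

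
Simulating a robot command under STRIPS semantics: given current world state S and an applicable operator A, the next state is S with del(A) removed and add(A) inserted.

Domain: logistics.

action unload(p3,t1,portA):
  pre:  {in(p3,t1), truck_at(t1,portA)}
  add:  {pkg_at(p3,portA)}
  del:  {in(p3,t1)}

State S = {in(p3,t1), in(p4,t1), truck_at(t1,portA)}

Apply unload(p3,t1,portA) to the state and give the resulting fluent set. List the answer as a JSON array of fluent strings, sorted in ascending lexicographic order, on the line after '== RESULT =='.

Compute (S \ del) ∪ add:
  pre ⊆ S: {in(p3,t1), truck_at(t1,portA)} ⊆ S  — applicable
  S \ del = {in(p4,t1), truck_at(t1,portA)}
  ∪ add   = {in(p4,t1), pkg_at(p3,portA), truck_at(t1,portA)}

== RESULT ==
["in(p4,t1)", "pkg_at(p3,portA)", "truck_at(t1,portA)"]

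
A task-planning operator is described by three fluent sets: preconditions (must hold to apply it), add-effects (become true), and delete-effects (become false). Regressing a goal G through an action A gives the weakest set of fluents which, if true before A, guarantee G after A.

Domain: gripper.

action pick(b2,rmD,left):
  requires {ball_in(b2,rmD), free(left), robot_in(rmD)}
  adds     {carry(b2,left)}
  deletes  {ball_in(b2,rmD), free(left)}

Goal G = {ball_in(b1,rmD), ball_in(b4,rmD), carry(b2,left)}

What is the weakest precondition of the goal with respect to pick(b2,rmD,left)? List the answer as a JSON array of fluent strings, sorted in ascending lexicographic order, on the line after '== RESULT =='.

Regress:
  G ∩ del = {}  (empty — regression defined)
  G \ add = {ball_in(b1,rmD), ball_in(b4,rmD), carry(b2,left)} \ {carry(b2,left)} = {ball_in(b1,rmD), ball_in(b4,rmD)}
  ∪ pre   = {ball_in(b1,rmD), ball_in(b4,rmD)} ∪ {ball_in(b2,rmD), free(left), robot_in(rmD)}
          = {ball_in(b1,rmD), ball_in(b2,rmD), ball_in(b4,rmD), free(left), robot_in(rmD)}

== RESULT ==
["ball_in(b1,rmD)", "ball_in(b2,rmD)", "ball_in(b4,rmD)", "free(left)", "robot_in(rmD)"]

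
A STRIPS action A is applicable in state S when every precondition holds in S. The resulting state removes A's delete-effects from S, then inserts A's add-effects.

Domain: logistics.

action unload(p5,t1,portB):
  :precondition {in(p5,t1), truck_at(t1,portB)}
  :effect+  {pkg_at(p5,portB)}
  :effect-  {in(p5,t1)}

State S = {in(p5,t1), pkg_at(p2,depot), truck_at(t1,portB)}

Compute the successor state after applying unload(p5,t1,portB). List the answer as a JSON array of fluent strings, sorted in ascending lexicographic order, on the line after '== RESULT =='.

Progress:
  pre ⊆ S: {in(p5,t1), truck_at(t1,portB)} ⊆ S  — applicable
  S \ del = {pkg_at(p2,depot), truck_at(t1,portB)}
  ∪ add   = {pkg_at(p2,depot), pkg_at(p5,portB), truck_at(t1,portB)}

== RESULT ==
["pkg_at(p2,depot)", "pkg_at(p5,portB)", "truck_at(t1,portB)"]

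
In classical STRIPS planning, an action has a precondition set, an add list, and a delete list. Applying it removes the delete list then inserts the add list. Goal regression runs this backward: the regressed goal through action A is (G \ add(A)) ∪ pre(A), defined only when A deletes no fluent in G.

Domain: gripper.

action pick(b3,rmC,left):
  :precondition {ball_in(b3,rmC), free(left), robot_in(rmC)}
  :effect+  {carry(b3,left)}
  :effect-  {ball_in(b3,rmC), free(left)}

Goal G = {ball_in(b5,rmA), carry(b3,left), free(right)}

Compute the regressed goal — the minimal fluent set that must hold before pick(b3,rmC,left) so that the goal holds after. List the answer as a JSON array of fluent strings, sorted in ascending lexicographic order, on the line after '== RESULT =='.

Regress:
  G ∩ del = {}  (empty — regression defined)
  G \ add = {ball_in(b5,rmA), carry(b3,left), free(right)} \ {carry(b3,left)} = {ball_in(b5,rmA), free(right)}
  ∪ pre   = {ball_in(b5,rmA), free(right)} ∪ {ball_in(b3,rmC), free(left), robot_in(rmC)}
          = {ball_in(b3,rmC), ball_in(b5,rmA), free(left), free(right), robot_in(rmC)}

== RESULT ==
["ball_in(b3,rmC)", "ball_in(b5,rmA)", "free(left)", "free(right)", "robot_in(rmC)"]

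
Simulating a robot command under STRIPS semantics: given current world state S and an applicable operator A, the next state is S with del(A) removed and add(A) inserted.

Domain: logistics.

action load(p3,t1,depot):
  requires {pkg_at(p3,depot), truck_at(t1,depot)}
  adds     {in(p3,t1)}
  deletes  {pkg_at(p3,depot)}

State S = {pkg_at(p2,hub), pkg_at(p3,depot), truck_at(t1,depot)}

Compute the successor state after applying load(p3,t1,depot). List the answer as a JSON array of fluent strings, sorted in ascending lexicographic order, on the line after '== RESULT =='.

Compute (S \ del) ∪ add:
  pre ⊆ S: {pkg_at(p3,depot), truck_at(t1,depot)} ⊆ S  — applicable
  S \ del = {pkg_at(p2,hub), truck_at(t1,depot)}
  ∪ add   = {in(p3,t1), pkg_at(p2,hub), truck_at(t1,depot)}

== RESULT ==
["in(p3,t1)", "pkg_at(p2,hub)", "truck_at(t1,depot)"]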